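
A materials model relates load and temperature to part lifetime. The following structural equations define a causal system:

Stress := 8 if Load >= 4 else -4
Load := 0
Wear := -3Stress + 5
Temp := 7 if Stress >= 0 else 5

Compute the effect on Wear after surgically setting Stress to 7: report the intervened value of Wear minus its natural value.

-33

Under do(Stress=7), the mechanism Stress := 8 if Load >= 4 else -4 is discarded; Stress is fixed at 7.
Wear = -3Stress + 5  [with Stress=7]  = -16
Without intervention: Stress = 8 if Load >= 4 else -4  [with Load=0]  = -4; Wear = -3Stress + 5  [with Stress=-4]  = 17.
Change = -16 − 17 = -33.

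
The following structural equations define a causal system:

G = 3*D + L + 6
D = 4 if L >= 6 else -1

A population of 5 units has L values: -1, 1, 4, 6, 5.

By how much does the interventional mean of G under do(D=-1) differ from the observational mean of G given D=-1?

0.75

Every unit gets D=-1 under the intervention. G values become 2, 4, 7, 9, 8; E[G|do(D=-1)] = 6.
Conditioning on D=-1 selects the 4 unit(s) with L ∈ {-1, 1, 4, 5}. Their G values: 2, 4, 7, 8. Mean = 5.25.
Difference = 6 − 5.25 = 0.75.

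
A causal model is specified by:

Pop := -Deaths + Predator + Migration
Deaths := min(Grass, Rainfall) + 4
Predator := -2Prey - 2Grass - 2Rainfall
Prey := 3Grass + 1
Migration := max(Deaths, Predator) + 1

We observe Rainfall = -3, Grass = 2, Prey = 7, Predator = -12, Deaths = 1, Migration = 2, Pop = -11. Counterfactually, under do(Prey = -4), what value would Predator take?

The intervention breaks the incoming arrows to Prey: Prey := 3Grass + 1 no longer applies, and Prey = -4.
Predator = -2Prey - 2Grass - 2Rainfall  [with Prey=-4, Grass=2, Rainfall=-3]  = 10

10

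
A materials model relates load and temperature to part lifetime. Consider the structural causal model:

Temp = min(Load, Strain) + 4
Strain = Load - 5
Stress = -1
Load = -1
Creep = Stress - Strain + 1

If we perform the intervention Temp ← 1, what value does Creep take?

Intervening sets Temp = 1 and removes its equation (Temp = min(Load, Strain) + 4).
No directed path runs from Temp to Creep, so Creep keeps its natural value.
Strain = Load - 5  [with Load=-1]  = -6
Creep = Stress - Strain + 1  [with Stress=-1, Strain=-6]  = 6

6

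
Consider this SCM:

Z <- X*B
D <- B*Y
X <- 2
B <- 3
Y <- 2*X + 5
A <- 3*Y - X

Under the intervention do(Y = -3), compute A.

Under do(Y=-3), the mechanism Y <- 2*X + 5 is discarded; Y is fixed at -3.
A = 3*Y - X  [with Y=-3, X=2]  = -11

-11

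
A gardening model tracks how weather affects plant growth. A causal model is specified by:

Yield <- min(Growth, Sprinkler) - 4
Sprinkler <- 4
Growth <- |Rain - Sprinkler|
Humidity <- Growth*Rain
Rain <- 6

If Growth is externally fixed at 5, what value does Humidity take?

30

The intervention breaks the incoming arrows to Growth: Growth <- |Rain - Sprinkler| no longer applies, and Growth = 5.
Humidity = Growth*Rain  [with Growth=5, Rain=6]  = 30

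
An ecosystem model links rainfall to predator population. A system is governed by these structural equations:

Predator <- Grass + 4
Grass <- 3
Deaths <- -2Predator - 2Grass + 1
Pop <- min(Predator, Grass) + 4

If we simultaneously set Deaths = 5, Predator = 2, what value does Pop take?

The joint intervention fixes Deaths = 5, Predator = 2, removing each variable's own equation.
Pop = min(Predator, Grass) + 4  [with Predator=2, Grass=3]  = 6

6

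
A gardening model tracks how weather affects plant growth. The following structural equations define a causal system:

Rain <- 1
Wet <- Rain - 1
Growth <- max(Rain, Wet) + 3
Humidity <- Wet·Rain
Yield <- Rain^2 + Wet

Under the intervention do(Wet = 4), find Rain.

1

Under do(Wet=4), the mechanism Wet <- Rain - 1 is discarded; Wet is fixed at 4.
Rain is not downstream of the intervention, so its value is determined by the original equations.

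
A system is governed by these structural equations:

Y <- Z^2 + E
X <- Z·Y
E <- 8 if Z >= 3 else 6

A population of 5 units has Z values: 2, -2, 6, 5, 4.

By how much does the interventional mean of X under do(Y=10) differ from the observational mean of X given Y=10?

30

Every unit gets Y=10 under the intervention. X values become 20, -20, 60, 50, 40; E[X|do(Y=10)] = 30.
Conditioning on Y=10 selects the 2 unit(s) with Z ∈ {2, -2}. Their X values: 20, -20. Mean = 0.
Difference = 30 − 0 = 30.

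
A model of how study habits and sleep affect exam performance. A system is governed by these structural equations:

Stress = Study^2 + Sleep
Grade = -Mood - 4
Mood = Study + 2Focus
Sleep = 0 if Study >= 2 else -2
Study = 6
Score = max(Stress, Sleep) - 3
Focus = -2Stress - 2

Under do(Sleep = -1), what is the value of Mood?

-138

Under do(Sleep=-1), the mechanism Sleep = 0 if Study >= 2 else -2 is discarded; Sleep is fixed at -1.
Stress = Study^2 + Sleep  [with Study=6, Sleep=-1]  = 35
Focus = -2Stress - 2  [with Stress=35]  = -72
Mood = Study + 2Focus  [with Study=6, Focus=-72]  = -138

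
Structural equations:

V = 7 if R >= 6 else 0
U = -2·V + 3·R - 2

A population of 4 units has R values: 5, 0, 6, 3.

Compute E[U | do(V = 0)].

do(V=0) breaks V's dependence on R. With V=0 fixed, U across the units is 13, -2, 16, 7, mean 8.5.

8.5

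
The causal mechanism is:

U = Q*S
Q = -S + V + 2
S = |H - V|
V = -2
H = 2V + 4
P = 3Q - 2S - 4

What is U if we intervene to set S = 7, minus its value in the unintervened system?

-45

The intervention breaks the incoming arrows to S: S = |H - V| no longer applies, and S = 7.
Q = -S + V + 2  [with S=7, V=-2]  = -7
U = Q*S  [with Q=-7, S=7]  = -49
Without intervention: H = 2V + 4  [with V=-2]  = 0; S = |H - V|  [with H=0, V=-2]  = 2; Q = -S + V + 2  [with S=2, V=-2]  = -2; U = Q*S  [with Q=-2, S=2]  = -4.
Change = -49 − (-4) = -45.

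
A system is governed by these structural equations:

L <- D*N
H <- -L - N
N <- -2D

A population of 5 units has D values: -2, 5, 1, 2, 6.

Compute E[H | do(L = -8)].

Every unit gets L=-8 under the intervention. H values become 4, 18, 10, 12, 20; E[H|do(L=-8)] = 12.8.

12.8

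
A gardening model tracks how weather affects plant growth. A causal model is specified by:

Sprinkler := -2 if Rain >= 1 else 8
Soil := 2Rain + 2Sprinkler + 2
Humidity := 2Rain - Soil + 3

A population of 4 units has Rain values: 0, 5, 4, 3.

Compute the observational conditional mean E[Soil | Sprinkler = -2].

Conditioning on Sprinkler=-2 selects the 3 unit(s) with Rain ∈ {5, 4, 3}. Their Soil values: 8, 6, 4. Mean = 6.

6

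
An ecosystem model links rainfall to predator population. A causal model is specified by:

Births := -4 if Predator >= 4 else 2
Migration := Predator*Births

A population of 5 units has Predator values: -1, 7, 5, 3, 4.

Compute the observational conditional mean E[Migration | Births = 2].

2

Conditioning on Births=2 selects the 2 unit(s) with Predator ∈ {-1, 3}. Their Migration values: -2, 6. Mean = 2.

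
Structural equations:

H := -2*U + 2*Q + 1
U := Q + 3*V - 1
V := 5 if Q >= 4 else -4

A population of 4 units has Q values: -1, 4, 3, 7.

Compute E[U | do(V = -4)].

-9.75

Under do(V=-4), V's equation is replaced by V=-4 for every unit. Per-unit U: -14, -9, -10, -6. Mean = -9.75.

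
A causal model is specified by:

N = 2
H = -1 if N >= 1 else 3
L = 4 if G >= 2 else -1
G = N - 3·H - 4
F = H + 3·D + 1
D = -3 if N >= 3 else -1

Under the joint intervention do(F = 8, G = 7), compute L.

The joint intervention fixes F = 8, G = 7, removing each variable's own equation.
L = 4 if G >= 2 else -1  [with G=7]  = 4

4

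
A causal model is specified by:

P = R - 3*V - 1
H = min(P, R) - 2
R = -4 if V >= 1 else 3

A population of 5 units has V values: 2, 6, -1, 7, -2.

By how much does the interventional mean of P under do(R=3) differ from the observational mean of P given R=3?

The intervention sets R=3 in all 5 units regardless of V. Recomputing P per unit gives -4, -16, 5, -19, 8; average -5.2.
Conditioning on R=3 selects the 2 unit(s) with V ∈ {-1, -2}. Their P values: 5, 8. Mean = 6.5.
Difference = -5.2 − 6.5 = -11.7.

-11.7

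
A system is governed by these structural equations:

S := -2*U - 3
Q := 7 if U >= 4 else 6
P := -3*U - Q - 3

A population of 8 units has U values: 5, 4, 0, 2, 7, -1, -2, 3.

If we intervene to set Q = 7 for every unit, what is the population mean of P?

-16.75

do(Q=7) breaks Q's dependence on U. With Q=7 fixed, P across the units is -25, -22, -10, -16, -31, -7, -4, -19, mean -16.75.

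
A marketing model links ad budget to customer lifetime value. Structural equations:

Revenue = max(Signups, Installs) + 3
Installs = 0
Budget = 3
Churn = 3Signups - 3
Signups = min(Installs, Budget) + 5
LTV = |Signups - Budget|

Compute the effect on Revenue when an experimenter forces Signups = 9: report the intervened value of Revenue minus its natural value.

do(Signups=9) replaces the equation Signups = min(Installs, Budget) + 5 with the constant Signups = 9.
Revenue = max(Signups, Installs) + 3  [with Signups=9, Installs=0]  = 12
Without intervention: Signups = min(Installs, Budget) + 5  [with Installs=0, Budget=3]  = 5; Revenue = max(Signups, Installs) + 3  [with Signups=5, Installs=0]  = 8.
Change = 12 − 8 = 4.

4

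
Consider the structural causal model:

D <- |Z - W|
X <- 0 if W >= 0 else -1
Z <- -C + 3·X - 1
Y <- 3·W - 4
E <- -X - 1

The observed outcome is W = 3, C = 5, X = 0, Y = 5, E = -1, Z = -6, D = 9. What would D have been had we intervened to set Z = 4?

Intervening sets Z = 4 and removes its equation (Z <- -C + 3·X - 1).
D = |Z - W|  [with Z=4, W=3]  = 1

1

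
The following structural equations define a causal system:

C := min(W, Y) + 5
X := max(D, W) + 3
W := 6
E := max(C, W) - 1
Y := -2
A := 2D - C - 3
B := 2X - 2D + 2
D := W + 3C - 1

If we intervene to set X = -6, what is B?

do(X=-6) replaces the equation X := max(D, W) + 3 with the constant X = -6.
C = min(W, Y) + 5  [with W=6, Y=-2]  = 3
D = W + 3C - 1  [with W=6, C=3]  = 14
B = 2X - 2D + 2  [with X=-6, D=14]  = -38

-38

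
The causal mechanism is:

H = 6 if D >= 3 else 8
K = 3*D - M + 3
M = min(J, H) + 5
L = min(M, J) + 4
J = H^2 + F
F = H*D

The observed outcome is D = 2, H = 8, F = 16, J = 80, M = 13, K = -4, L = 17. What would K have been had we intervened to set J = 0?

4

Under do(J=0), the mechanism J = H^2 + F is discarded; J is fixed at 0.
H = 6 if D >= 3 else 8  [with D=2]  = 8
M = min(J, H) + 5  [with J=0, H=8]  = 5
K = 3*D - M + 3  [with D=2, M=5]  = 4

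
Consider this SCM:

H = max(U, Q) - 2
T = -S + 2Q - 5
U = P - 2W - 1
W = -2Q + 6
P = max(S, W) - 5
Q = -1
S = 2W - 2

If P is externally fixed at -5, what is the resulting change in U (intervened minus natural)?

Intervening sets P = -5 and removes its equation (P = max(S, W) - 5).
W = -2Q + 6  [with Q=-1]  = 8
U = P - 2W - 1  [with P=-5, W=8]  = -22
Without intervention: W = -2Q + 6  [with Q=-1]  = 8; S = 2W - 2  [with W=8]  = 14; P = max(S, W) - 5  [with S=14, W=8]  = 9; U = P - 2W - 1  [with P=9, W=8]  = -8.
Change = -22 − (-8) = -14.

-14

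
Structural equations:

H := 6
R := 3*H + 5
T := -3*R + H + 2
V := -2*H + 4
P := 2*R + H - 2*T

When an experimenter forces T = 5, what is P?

42

do(T=5) replaces the equation T := -3*R + H + 2 with the constant T = 5.
R = 3*H + 5  [with H=6]  = 23
P = 2*R + H - 2*T  [with R=23, H=6, T=5]  = 42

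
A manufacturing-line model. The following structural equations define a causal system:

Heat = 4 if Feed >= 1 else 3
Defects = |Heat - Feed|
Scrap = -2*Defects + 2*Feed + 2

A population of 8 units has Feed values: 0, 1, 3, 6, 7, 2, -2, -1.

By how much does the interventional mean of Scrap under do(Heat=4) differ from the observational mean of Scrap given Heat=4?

Under do(Heat=4), Heat's equation is replaced by Heat=4 for every unit. Per-unit Scrap: -6, -2, 6, 10, 10, 2, -14, -10. Mean = -0.5.
Observing Heat=4 restricts to units where Heat's equation naturally yields 4: Feed ∈ {1, 3, 6, 7, 2}. In that subpopulation Scrap = -2, 6, 10, 10, 2, mean 5.2.
Difference = -0.5 − 5.2 = -5.7.

-5.7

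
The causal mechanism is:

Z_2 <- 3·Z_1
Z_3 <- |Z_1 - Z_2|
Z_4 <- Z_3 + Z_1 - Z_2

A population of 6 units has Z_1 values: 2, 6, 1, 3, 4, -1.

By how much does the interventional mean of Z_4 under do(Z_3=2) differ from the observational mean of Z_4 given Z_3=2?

Under do(Z_3=2), Z_3's equation is replaced by Z_3=2 for every unit. Per-unit Z_4: -2, -10, 0, -4, -6, 4. Mean = -3.
Observing Z_3=2 restricts to units where Z_3's equation naturally yields 2: Z_1 ∈ {1, -1}. In that subpopulation Z_4 = 0, 4, mean 2.
Difference = -3 − 2 = -5.

-5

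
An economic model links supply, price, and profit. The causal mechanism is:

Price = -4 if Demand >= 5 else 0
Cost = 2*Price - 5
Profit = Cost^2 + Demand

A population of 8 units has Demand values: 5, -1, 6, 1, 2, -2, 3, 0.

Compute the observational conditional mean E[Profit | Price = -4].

174.5

E[Profit|Price=-4] averages over only the 2 units with Price=-4 (Demand = 5, 6): Profit = 174, 175, mean 174.5.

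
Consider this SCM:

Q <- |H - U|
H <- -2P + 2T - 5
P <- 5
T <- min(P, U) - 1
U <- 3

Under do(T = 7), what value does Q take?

4

do(T=7) replaces the equation T <- min(P, U) - 1 with the constant T = 7.
H = -2P + 2T - 5  [with P=5, T=7]  = -1
Q = |H - U|  [with H=-1, U=3]  = 4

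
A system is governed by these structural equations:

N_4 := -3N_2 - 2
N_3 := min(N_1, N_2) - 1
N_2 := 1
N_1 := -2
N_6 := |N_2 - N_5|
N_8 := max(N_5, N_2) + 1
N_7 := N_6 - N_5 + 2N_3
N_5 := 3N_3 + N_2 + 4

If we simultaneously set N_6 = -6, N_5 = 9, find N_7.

Setting N_6 = -6, N_5 = 9 by intervention discards those variables' equations.
N_3 = min(N_1, N_2) - 1  [with N_1=-2, N_2=1]  = -3
N_7 = N_6 - N_5 + 2N_3  [with N_6=-6, N_5=9, N_3=-3]  = -21

-21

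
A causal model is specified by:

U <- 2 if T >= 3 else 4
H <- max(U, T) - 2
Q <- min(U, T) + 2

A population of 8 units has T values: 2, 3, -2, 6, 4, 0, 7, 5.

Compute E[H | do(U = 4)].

Under do(U=4), U's equation is replaced by U=4 for every unit. Per-unit H: 2, 2, 2, 4, 2, 2, 5, 3. Mean = 2.75.

2.75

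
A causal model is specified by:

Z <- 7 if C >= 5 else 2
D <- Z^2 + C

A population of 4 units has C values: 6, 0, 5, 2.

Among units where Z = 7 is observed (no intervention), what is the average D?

54.5

Conditioning on Z=7 selects the 2 unit(s) with C ∈ {6, 5}. Their D values: 55, 54. Mean = 54.5.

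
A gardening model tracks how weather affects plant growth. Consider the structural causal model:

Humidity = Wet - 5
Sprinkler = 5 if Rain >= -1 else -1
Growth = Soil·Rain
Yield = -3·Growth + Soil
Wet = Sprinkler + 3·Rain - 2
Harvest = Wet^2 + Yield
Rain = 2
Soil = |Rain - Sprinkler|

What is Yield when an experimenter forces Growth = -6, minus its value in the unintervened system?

Under do(Growth=-6), the mechanism Growth = Soil·Rain is discarded; Growth is fixed at -6.
Sprinkler = 5 if Rain >= -1 else -1  [with Rain=2]  = 5
Soil = |Rain - Sprinkler|  [with Rain=2, Sprinkler=5]  = 3
Yield = -3·Growth + Soil  [with Growth=-6, Soil=3]  = 21
Without intervention: Sprinkler = 5 if Rain >= -1 else -1  [with Rain=2]  = 5; Soil = |Rain - Sprinkler|  [with Rain=2, Sprinkler=5]  = 3; Growth = Soil·Rain  [with Soil=3, Rain=2]  = 6; Yield = -3·Growth + Soil  [with Growth=6, Soil=3]  = -15.
Change = 21 − (-15) = 36.

36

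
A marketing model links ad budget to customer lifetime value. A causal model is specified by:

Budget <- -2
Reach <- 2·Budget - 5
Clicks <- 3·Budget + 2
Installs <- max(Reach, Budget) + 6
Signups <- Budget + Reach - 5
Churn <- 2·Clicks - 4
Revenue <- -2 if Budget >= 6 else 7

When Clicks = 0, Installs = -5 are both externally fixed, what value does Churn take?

Setting Clicks = 0, Installs = -5 by intervention discards those variables' equations.
Churn = 2·Clicks - 4  [with Clicks=0]  = -4

-4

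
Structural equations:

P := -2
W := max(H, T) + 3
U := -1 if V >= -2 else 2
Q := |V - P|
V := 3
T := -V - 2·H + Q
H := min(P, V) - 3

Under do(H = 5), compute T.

Intervening sets H = 5 and removes its equation (H := min(P, V) - 3).
Q = |V - P|  [with V=3, P=-2]  = 5
T = -V - 2·H + Q  [with V=3, H=5, Q=5]  = -8

-8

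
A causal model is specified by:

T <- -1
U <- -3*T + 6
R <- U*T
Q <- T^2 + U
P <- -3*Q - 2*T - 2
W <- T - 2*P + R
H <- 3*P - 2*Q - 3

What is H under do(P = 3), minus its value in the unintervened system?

Under do(P=3), the mechanism P <- -3*Q - 2*T - 2 is discarded; P is fixed at 3.
U = -3*T + 6  [with T=-1]  = 9
Q = T^2 + U  [with T=-1, U=9]  = 10
H = 3*P - 2*Q - 3  [with P=3, Q=10]  = -14
Without intervention: U = -3*T + 6  [with T=-1]  = 9; Q = T^2 + U  [with T=-1, U=9]  = 10; P = -3*Q - 2*T - 2  [with Q=10, T=-1]  = -30; H = 3*P - 2*Q - 3  [with P=-30, Q=10]  = -113.
Change = -14 − (-113) = 99.

99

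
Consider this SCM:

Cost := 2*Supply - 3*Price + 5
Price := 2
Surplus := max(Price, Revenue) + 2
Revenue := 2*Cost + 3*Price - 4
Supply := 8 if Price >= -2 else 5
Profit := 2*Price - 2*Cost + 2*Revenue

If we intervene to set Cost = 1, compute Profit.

10

do(Cost=1) replaces the equation Cost := 2*Supply - 3*Price + 5 with the constant Cost = 1.
Revenue = 2*Cost + 3*Price - 4  [with Cost=1, Price=2]  = 4
Profit = 2*Price - 2*Cost + 2*Revenue  [with Price=2, Cost=1, Revenue=4]  = 10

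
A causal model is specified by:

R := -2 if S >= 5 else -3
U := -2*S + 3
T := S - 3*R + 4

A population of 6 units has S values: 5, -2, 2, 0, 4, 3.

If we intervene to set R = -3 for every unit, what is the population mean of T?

15

Every unit gets R=-3 under the intervention. T values become 18, 11, 15, 13, 17, 16; E[T|do(R=-3)] = 15.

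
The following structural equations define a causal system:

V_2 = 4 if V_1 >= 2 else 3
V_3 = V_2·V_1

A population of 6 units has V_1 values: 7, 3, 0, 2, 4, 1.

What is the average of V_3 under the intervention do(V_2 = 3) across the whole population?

Every unit gets V_2=3 under the intervention. V_3 values become 21, 9, 0, 6, 12, 3; E[V_3|do(V_2=3)] = 8.5.

8.5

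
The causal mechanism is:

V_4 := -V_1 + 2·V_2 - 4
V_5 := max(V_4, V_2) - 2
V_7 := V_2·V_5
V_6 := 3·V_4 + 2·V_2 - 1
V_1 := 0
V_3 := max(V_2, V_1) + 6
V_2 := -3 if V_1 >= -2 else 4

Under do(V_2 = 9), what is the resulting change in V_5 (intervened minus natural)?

do(V_2=9) replaces the equation V_2 := -3 if V_1 >= -2 else 4 with the constant V_2 = 9.
V_4 = -V_1 + 2·V_2 - 4  [with V_1=0, V_2=9]  = 14
V_5 = max(V_4, V_2) - 2  [with V_4=14, V_2=9]  = 12
Without intervention: V_2 = -3 if V_1 >= -2 else 4  [with V_1=0]  = -3; V_4 = -V_1 + 2·V_2 - 4  [with V_1=0, V_2=-3]  = -10; V_5 = max(V_4, V_2) - 2  [with V_4=-10, V_2=-3]  = -5.
Change = 12 − (-5) = 17.

17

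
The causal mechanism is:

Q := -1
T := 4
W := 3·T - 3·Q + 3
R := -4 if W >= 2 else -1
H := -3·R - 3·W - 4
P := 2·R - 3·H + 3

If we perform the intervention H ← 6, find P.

The intervention breaks the incoming arrows to H: H := -3·R - 3·W - 4 no longer applies, and H = 6.
W = 3·T - 3·Q + 3  [with T=4, Q=-1]  = 18
R = -4 if W >= 2 else -1  [with W=18]  = -4
P = 2·R - 3·H + 3  [with R=-4, H=6]  = -23

-23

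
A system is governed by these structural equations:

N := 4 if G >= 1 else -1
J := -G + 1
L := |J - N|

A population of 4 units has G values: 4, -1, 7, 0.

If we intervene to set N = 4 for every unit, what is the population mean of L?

do(N=4) breaks N's dependence on G. With N=4 fixed, L across the units is 7, 2, 10, 3, mean 5.5.

5.5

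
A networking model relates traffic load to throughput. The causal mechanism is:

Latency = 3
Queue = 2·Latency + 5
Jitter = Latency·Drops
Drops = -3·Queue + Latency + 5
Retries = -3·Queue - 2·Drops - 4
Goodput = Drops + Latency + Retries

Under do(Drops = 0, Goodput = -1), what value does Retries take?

Setting Drops = 0, Goodput = -1 by intervention discards those variables' equations.
Queue = 2·Latency + 5  [with Latency=3]  = 11
Retries = -3·Queue - 2·Drops - 4  [with Queue=11, Drops=0]  = -37

-37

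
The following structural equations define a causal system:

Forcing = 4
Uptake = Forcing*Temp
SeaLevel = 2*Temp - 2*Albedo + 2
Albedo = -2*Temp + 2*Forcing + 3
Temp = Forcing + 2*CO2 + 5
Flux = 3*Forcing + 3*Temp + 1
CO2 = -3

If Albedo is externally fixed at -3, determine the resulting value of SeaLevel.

14

Intervening sets Albedo = -3 and removes its equation (Albedo = -2*Temp + 2*Forcing + 3).
Temp = Forcing + 2*CO2 + 5  [with Forcing=4, CO2=-3]  = 3
SeaLevel = 2*Temp - 2*Albedo + 2  [with Temp=3, Albedo=-3]  = 14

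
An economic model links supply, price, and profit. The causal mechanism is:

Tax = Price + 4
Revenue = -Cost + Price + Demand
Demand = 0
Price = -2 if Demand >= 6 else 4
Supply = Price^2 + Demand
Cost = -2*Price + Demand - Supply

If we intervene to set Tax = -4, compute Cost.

-24

do(Tax=-4) replaces the equation Tax = Price + 4 with the constant Tax = -4.
No directed path runs from Tax to Cost, so Cost keeps its natural value.
Price = -2 if Demand >= 6 else 4  [with Demand=0]  = 4
Supply = Price^2 + Demand  [with Price=4, Demand=0]  = 16
Cost = -2*Price + Demand - Supply  [with Price=4, Demand=0, Supply=16]  = -24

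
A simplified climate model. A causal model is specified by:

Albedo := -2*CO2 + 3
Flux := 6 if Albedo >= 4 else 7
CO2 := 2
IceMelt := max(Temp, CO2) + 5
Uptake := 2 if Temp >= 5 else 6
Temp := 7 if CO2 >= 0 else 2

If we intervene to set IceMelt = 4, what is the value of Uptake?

The intervention breaks the incoming arrows to IceMelt: IceMelt := max(Temp, CO2) + 5 no longer applies, and IceMelt = 4.
No directed path runs from IceMelt to Uptake, so Uptake keeps its natural value.
Temp = 7 if CO2 >= 0 else 2  [with CO2=2]  = 7
Uptake = 2 if Temp >= 5 else 6  [with Temp=7]  = 2

2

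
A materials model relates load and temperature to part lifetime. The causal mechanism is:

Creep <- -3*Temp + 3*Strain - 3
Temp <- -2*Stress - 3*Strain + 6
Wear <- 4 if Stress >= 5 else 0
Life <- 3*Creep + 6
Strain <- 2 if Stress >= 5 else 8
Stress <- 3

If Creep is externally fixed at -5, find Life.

-9

Under do(Creep=-5), the mechanism Creep <- -3*Temp + 3*Strain - 3 is discarded; Creep is fixed at -5.
Life = 3*Creep + 6  [with Creep=-5]  = -9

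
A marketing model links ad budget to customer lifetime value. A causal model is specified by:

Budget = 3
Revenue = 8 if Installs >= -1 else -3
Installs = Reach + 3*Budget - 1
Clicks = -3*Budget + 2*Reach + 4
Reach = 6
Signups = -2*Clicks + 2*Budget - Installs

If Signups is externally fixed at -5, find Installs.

The intervention breaks the incoming arrows to Signups: Signups = -2*Clicks + 2*Budget - Installs no longer applies, and Signups = -5.
Since Installs is not a descendant of the intervened variable, it is unaffected.
Installs = Reach + 3*Budget - 1  [with Reach=6, Budget=3]  = 14

14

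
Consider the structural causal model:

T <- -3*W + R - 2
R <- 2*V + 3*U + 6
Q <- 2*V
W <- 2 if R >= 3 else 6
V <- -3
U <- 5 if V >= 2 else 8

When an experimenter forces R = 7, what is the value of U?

Under do(R=7), the mechanism R <- 2*V + 3*U + 6 is discarded; R is fixed at 7.
Since U is not a descendant of the intervened variable, it is unaffected.
U = 5 if V >= 2 else 8  [with V=-3]  = 8

8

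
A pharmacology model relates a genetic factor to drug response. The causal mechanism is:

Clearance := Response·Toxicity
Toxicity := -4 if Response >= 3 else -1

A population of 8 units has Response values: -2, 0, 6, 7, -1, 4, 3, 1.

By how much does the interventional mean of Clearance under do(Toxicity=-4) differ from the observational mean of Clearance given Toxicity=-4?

Every unit gets Toxicity=-4 under the intervention. Clearance values become 8, 0, -24, -28, 4, -16, -12, -4; E[Clearance|do(Toxicity=-4)] = -9.
E[Clearance|Toxicity=-4] averages over only the 4 units with Toxicity=-4 (Response = 6, 7, 4, 3): Clearance = -24, -28, -16, -12, mean -20.
Difference = -9 − (-20) = 11.

11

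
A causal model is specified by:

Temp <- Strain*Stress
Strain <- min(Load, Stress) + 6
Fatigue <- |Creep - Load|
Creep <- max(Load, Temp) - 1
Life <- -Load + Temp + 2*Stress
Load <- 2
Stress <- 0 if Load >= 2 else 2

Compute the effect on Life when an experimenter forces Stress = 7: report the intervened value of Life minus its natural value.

Under do(Stress=7), the mechanism Stress <- 0 if Load >= 2 else 2 is discarded; Stress is fixed at 7.
Strain = min(Load, Stress) + 6  [with Load=2, Stress=7]  = 8
Temp = Strain*Stress  [with Strain=8, Stress=7]  = 56
Life = -Load + Temp + 2*Stress  [with Load=2, Temp=56, Stress=7]  = 68
Without intervention: Stress = 0 if Load >= 2 else 2  [with Load=2]  = 0; Strain = min(Load, Stress) + 6  [with Load=2, Stress=0]  = 6; Temp = Strain*Stress  [with Strain=6, Stress=0]  = 0; Life = -Load + Temp + 2*Stress  [with Load=2, Temp=0, Stress=0]  = -2.
Change = 68 − (-2) = 70.

70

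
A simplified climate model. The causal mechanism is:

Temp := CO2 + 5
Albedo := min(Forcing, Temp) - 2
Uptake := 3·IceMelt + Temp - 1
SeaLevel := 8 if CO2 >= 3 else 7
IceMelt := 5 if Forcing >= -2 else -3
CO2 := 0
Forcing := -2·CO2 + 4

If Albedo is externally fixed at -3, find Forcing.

Under do(Albedo=-3), the mechanism Albedo := min(Forcing, Temp) - 2 is discarded; Albedo is fixed at -3.
No directed path runs from Albedo to Forcing, so Forcing keeps its natural value.
Forcing = -2·CO2 + 4  [with CO2=0]  = 4

4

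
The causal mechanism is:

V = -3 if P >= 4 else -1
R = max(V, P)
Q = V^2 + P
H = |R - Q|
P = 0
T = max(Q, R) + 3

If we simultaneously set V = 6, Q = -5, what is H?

Under do(V = 6, Q = -5), each intervened variable's structural equation is replaced by its fixed value.
R = max(V, P)  [with V=6, P=0]  = 6
H = |R - Q|  [with R=6, Q=-5]  = 11

11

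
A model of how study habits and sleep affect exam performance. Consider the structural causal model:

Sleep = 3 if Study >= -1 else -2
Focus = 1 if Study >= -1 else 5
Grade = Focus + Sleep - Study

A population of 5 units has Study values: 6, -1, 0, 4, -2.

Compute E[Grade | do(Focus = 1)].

do(Focus=1) breaks Focus's dependence on Study. With Focus=1 fixed, Grade across the units is -2, 5, 4, 0, 1, mean 1.6.

1.6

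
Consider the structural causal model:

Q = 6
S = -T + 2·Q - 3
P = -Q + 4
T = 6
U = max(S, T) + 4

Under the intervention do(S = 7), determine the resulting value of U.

11

do(S=7) replaces the equation S = -T + 2·Q - 3 with the constant S = 7.
U = max(S, T) + 4  [with S=7, T=6]  = 11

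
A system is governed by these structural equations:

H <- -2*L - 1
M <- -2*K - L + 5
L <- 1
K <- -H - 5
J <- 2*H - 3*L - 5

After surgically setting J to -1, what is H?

Under do(J=-1), the mechanism J <- 2*H - 3*L - 5 is discarded; J is fixed at -1.
Since H is not a descendant of the intervened variable, it is unaffected.
H = -2*L - 1  [with L=1]  = -3

-3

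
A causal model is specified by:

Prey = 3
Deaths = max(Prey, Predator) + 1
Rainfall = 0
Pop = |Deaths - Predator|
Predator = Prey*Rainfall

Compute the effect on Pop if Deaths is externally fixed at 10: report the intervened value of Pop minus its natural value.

6

Intervening sets Deaths = 10 and removes its equation (Deaths = max(Prey, Predator) + 1).
Predator = Prey*Rainfall  [with Prey=3, Rainfall=0]  = 0
Pop = |Deaths - Predator|  [with Deaths=10, Predator=0]  = 10
Without intervention: Predator = Prey*Rainfall  [with Prey=3, Rainfall=0]  = 0; Deaths = max(Prey, Predator) + 1  [with Prey=3, Predator=0]  = 4; Pop = |Deaths - Predator|  [with Deaths=4, Predator=0]  = 4.
Change = 10 − 4 = 6.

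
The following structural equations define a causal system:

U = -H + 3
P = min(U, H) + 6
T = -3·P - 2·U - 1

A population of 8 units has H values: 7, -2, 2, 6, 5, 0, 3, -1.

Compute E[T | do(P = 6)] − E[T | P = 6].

The intervention sets P=6 in all 8 units regardless of H. Recomputing T per unit gives -11, -29, -21, -13, -15, -25, -19, -27; average -20.
E[T|P=6] averages over only the 2 units with P=6 (H = 0, 3): T = -25, -19, mean -22.
Difference = -20 − (-22) = 2.

2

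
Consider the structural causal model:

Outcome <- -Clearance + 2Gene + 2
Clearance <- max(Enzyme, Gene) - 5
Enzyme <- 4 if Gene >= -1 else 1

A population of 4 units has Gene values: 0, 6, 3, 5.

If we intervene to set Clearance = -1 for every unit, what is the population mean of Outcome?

10

The intervention sets Clearance=-1 in all 4 units regardless of Gene. Recomputing Outcome per unit gives 3, 15, 9, 13; average 10.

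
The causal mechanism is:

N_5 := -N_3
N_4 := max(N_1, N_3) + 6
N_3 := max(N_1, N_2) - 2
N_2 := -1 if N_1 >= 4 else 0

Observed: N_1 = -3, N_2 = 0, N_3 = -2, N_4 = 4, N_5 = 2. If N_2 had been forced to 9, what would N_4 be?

Under do(N_2=9), the mechanism N_2 := -1 if N_1 >= 4 else 0 is discarded; N_2 is fixed at 9.
N_3 = max(N_1, N_2) - 2  [with N_1=-3, N_2=9]  = 7
N_4 = max(N_1, N_3) + 6  [with N_1=-3, N_3=7]  = 13

13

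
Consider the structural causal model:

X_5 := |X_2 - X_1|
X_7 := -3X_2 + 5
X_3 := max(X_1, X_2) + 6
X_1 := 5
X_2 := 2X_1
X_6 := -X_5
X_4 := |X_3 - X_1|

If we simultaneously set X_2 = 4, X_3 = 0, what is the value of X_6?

-1

Under do(X_2 = 4, X_3 = 0), each intervened variable's structural equation is replaced by its fixed value.
X_5 = |X_2 - X_1|  [with X_2=4, X_1=5]  = 1
X_6 = -X_5  [with X_5=1]  = -1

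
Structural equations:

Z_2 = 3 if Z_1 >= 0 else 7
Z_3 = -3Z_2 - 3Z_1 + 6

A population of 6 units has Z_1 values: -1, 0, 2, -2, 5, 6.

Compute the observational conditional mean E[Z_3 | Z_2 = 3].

E[Z_3|Z_2=3] averages over only the 4 units with Z_2=3 (Z_1 = 0, 2, 5, 6): Z_3 = -3, -9, -18, -21, mean -12.75.

-12.75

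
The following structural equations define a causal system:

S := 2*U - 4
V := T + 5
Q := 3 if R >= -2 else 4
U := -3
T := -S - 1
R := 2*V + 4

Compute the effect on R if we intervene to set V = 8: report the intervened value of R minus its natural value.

-12

Intervening sets V = 8 and removes its equation (V := T + 5).
R = 2*V + 4  [with V=8]  = 20
Without intervention: S = 2*U - 4  [with U=-3]  = -10; T = -S - 1  [with S=-10]  = 9; V = T + 5  [with T=9]  = 14; R = 2*V + 4  [with V=14]  = 32.
Change = 20 − 32 = -12.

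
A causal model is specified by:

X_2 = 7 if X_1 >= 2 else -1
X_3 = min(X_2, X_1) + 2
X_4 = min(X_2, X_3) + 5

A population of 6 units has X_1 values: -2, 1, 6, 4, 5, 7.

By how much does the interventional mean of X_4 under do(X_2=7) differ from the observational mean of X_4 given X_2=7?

-1.75

Under do(X_2=7), X_2's equation is replaced by X_2=7 for every unit. Per-unit X_4: 5, 8, 12, 11, 12, 12. Mean = 10.
Observing X_2=7 restricts to units where X_2's equation naturally yields 7: X_1 ∈ {6, 4, 5, 7}. In that subpopulation X_4 = 12, 11, 12, 12, mean 11.75.
Difference = 10 − 11.75 = -1.75.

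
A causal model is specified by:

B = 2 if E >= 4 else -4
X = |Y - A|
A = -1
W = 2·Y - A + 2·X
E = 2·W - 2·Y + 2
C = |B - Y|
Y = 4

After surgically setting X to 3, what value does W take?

15

The intervention breaks the incoming arrows to X: X = |Y - A| no longer applies, and X = 3.
W = 2·Y - A + 2·X  [with Y=4, A=-1, X=3]  = 15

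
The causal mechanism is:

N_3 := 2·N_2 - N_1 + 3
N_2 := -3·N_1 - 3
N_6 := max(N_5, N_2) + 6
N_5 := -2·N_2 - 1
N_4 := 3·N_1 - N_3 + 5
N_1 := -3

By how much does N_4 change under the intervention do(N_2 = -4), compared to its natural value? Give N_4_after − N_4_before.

Under do(N_2=-4), the mechanism N_2 := -3·N_1 - 3 is discarded; N_2 is fixed at -4.
N_3 = 2·N_2 - N_1 + 3  [with N_2=-4, N_1=-3]  = -2
N_4 = 3·N_1 - N_3 + 5  [with N_1=-3, N_3=-2]  = -2
Without intervention: N_2 = -3·N_1 - 3  [with N_1=-3]  = 6; N_3 = 2·N_2 - N_1 + 3  [with N_2=6, N_1=-3]  = 18; N_4 = 3·N_1 - N_3 + 5  [with N_1=-3, N_3=18]  = -22.
Change = -2 − (-22) = 20.

20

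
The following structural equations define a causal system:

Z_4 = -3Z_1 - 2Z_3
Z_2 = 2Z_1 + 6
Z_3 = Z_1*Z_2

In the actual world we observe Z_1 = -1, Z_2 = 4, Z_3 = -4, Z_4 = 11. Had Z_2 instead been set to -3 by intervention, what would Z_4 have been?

Under do(Z_2=-3), the mechanism Z_2 = 2Z_1 + 6 is discarded; Z_2 is fixed at -3.
Z_3 = Z_1*Z_2  [with Z_1=-1, Z_2=-3]  = 3
Z_4 = -3Z_1 - 2Z_3  [with Z_1=-1, Z_3=3]  = -3

-3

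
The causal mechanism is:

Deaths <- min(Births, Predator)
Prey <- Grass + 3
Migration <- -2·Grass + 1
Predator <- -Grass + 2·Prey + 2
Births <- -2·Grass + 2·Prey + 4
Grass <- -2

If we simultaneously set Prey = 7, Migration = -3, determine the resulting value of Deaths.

18

Setting Prey = 7, Migration = -3 by intervention discards those variables' equations.
Predator = -Grass + 2·Prey + 2  [with Grass=-2, Prey=7]  = 18
Births = -2·Grass + 2·Prey + 4  [with Grass=-2, Prey=7]  = 22
Deaths = min(Births, Predator)  [with Births=22, Predator=18]  = 18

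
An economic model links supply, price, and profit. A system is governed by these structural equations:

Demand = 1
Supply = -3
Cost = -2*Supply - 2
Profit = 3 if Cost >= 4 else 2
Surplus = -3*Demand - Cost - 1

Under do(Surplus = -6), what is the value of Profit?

3

The intervention breaks the incoming arrows to Surplus: Surplus = -3*Demand - Cost - 1 no longer applies, and Surplus = -6.
Since Profit is not a descendant of the intervened variable, it is unaffected.
Cost = -2*Supply - 2  [with Supply=-3]  = 4
Profit = 3 if Cost >= 4 else 2  [with Cost=4]  = 3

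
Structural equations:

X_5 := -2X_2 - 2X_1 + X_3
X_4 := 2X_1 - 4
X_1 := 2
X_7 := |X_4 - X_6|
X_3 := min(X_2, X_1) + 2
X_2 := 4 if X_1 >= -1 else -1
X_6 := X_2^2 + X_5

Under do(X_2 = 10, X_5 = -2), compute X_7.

98

The joint intervention fixes X_2 = 10, X_5 = -2, removing each variable's own equation.
X_4 = 2X_1 - 4  [with X_1=2]  = 0
X_6 = X_2^2 + X_5  [with X_2=10, X_5=-2]  = 98
X_7 = |X_4 - X_6|  [with X_4=0, X_6=98]  = 98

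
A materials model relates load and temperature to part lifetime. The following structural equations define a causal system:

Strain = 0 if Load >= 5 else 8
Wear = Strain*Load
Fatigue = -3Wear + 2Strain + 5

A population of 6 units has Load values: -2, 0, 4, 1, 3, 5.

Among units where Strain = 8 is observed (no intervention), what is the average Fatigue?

-7.8

Observing Strain=8 restricts to units where Strain's equation naturally yields 8: Load ∈ {-2, 0, 4, 1, 3}. In that subpopulation Fatigue = 69, 21, -75, -3, -51, mean -7.8.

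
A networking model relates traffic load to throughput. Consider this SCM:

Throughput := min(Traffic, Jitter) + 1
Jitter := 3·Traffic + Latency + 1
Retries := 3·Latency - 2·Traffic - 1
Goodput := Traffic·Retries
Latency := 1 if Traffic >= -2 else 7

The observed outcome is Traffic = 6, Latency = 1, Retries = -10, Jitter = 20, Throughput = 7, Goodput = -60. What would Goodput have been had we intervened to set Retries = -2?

The intervention breaks the incoming arrows to Retries: Retries := 3·Latency - 2·Traffic - 1 no longer applies, and Retries = -2.
Goodput = Traffic·Retries  [with Traffic=6, Retries=-2]  = -12

-12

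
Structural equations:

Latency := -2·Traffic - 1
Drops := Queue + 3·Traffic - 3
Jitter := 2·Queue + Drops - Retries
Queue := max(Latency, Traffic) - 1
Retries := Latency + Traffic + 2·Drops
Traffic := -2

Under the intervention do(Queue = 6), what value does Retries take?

-5

do(Queue=6) replaces the equation Queue := max(Latency, Traffic) - 1 with the constant Queue = 6.
Latency = -2·Traffic - 1  [with Traffic=-2]  = 3
Drops = Queue + 3·Traffic - 3  [with Queue=6, Traffic=-2]  = -3
Retries = Latency + Traffic + 2·Drops  [with Latency=3, Traffic=-2, Drops=-3]  = -5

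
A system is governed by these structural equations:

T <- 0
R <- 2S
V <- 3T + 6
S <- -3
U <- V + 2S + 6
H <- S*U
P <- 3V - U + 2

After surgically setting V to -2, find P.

-2

do(V=-2) replaces the equation V <- 3T + 6 with the constant V = -2.
U = V + 2S + 6  [with V=-2, S=-3]  = -2
P = 3V - U + 2  [with V=-2, U=-2]  = -2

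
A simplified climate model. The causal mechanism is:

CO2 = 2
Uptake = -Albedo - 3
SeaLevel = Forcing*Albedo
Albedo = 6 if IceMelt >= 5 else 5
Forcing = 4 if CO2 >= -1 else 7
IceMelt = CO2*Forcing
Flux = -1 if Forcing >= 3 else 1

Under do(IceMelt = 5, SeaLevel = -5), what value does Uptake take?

Under do(IceMelt = 5, SeaLevel = -5), each intervened variable's structural equation is replaced by its fixed value.
Albedo = 6 if IceMelt >= 5 else 5  [with IceMelt=5]  = 6
Uptake = -Albedo - 3  [with Albedo=6]  = -9

-9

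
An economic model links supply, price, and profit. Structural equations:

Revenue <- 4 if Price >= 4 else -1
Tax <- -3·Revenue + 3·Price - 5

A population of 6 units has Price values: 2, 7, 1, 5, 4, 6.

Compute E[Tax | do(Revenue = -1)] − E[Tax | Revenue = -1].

The intervention sets Revenue=-1 in all 6 units regardless of Price. Recomputing Tax per unit gives 4, 19, 1, 13, 10, 16; average 10.5.
Observing Revenue=-1 restricts to units where Revenue's equation naturally yields -1: Price ∈ {2, 1}. In that subpopulation Tax = 4, 1, mean 2.5.
Difference = 10.5 − 2.5 = 8.

8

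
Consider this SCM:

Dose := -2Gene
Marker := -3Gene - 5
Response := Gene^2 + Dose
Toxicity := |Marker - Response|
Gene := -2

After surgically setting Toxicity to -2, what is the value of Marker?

1

do(Toxicity=-2) replaces the equation Toxicity := |Marker - Response| with the constant Toxicity = -2.
Marker is not downstream of the intervention, so its value is determined by the original equations.
Marker = -3Gene - 5  [with Gene=-2]  = 1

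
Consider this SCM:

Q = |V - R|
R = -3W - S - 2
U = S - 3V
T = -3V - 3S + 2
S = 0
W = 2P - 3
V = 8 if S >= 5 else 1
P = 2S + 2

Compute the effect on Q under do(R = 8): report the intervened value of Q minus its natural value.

do(R=8) replaces the equation R = -3W - S - 2 with the constant R = 8.
V = 8 if S >= 5 else 1  [with S=0]  = 1
Q = |V - R|  [with V=1, R=8]  = 7
Without intervention: V = 8 if S >= 5 else 1  [with S=0]  = 1; P = 2S + 2  [with S=0]  = 2; W = 2P - 3  [with P=2]  = 1; R = -3W - S - 2  [with W=1, S=0]  = -5; Q = |V - R|  [with V=1, R=-5]  = 6.
Change = 7 − 6 = 1.

1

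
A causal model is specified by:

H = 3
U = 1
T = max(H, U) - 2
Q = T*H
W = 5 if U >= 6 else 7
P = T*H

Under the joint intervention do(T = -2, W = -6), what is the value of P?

-6

Setting T = -2, W = -6 by intervention discards those variables' equations.
P = T*H  [with T=-2, H=3]  = -6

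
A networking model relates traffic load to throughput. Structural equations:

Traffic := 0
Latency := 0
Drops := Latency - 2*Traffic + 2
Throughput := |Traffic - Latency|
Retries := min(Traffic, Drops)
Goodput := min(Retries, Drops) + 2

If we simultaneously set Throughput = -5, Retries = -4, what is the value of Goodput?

Setting Throughput = -5, Retries = -4 by intervention discards those variables' equations.
Drops = Latency - 2*Traffic + 2  [with Latency=0, Traffic=0]  = 2
Goodput = min(Retries, Drops) + 2  [with Retries=-4, Drops=2]  = -2

-2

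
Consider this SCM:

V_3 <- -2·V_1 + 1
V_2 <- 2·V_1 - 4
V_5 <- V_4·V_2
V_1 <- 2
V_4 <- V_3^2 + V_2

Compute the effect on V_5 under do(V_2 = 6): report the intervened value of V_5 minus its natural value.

90

do(V_2=6) replaces the equation V_2 <- 2·V_1 - 4 with the constant V_2 = 6.
V_3 = -2·V_1 + 1  [with V_1=2]  = -3
V_4 = V_3^2 + V_2  [with V_3=-3, V_2=6]  = 15
V_5 = V_4·V_2  [with V_4=15, V_2=6]  = 90
Without intervention: V_2 = 2·V_1 - 4  [with V_1=2]  = 0; V_3 = -2·V_1 + 1  [with V_1=2]  = -3; V_4 = V_3^2 + V_2  [with V_3=-3, V_2=0]  = 9; V_5 = V_4·V_2  [with V_4=9, V_2=0]  = 0.
Change = 90 − 0 = 90.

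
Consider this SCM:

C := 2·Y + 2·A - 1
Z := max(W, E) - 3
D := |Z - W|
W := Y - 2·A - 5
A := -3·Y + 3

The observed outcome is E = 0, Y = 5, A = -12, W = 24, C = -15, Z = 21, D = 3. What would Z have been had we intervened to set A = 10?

The intervention breaks the incoming arrows to A: A := -3·Y + 3 no longer applies, and A = 10.
W = Y - 2·A - 5  [with Y=5, A=10]  = -20
Z = max(W, E) - 3  [with W=-20, E=0]  = -3

-3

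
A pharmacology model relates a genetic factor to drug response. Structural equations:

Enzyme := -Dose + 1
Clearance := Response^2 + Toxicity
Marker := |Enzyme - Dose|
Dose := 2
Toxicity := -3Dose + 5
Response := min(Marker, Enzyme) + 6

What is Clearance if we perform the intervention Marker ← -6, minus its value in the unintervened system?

-25

The intervention breaks the incoming arrows to Marker: Marker := |Enzyme - Dose| no longer applies, and Marker = -6.
Enzyme = -Dose + 1  [with Dose=2]  = -1
Response = min(Marker, Enzyme) + 6  [with Marker=-6, Enzyme=-1]  = 0
Toxicity = -3Dose + 5  [with Dose=2]  = -1
Clearance = Response^2 + Toxicity  [with Response=0, Toxicity=-1]  = -1
Without intervention: Enzyme = -Dose + 1  [with Dose=2]  = -1; Marker = |Enzyme - Dose|  [with Enzyme=-1, Dose=2]  = 3; Response = min(Marker, Enzyme) + 6  [with Marker=3, Enzyme=-1]  = 5; Toxicity = -3Dose + 5  [with Dose=2]  = -1; Clearance = Response^2 + Toxicity  [with Response=5, Toxicity=-1]  = 24.
Change = -1 − 24 = -25.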